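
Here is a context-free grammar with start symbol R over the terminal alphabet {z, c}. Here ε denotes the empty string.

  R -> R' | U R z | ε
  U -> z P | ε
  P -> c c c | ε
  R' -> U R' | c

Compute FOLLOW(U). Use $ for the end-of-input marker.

FIRST(U): from U->z P we get {z}; from U->ε we get {ε}. So FIRST(U) = {ε, z}.
FIRST(P): from P->c c c we get {c}; from P->ε we get {ε}. So FIRST(P) = {ε, c}.
FIRST(R'): from R'->U R' we get {c, z}; from R'->c we get {c}. So FIRST(R') = {c, z}.
FIRST(R): from R->R' we get {c, z}; from R->U R z we get {c, z}; from R->ε we get {ε}. So FIRST(R) = {ε, c, z}.
FOLLOW(R) includes $ since R is the start symbol.
FOLLOW(R): in R->U R z, R is followed by z with FIRST {z}. Thus FOLLOW(R) = {$, z}.
FOLLOW(U): in R->U R z, U is followed by R z with FIRST {c, z}; in R'->U R', U is followed by R' with FIRST {c, z}. Thus FOLLOW(U) = {c, z}.
FOLLOW(P): in U->z P, the suffix after P is empty, so FOLLOW(P) ⊇ FOLLOW(U) = {c, z}. Thus FOLLOW(P) = {c, z}.
FOLLOW(R'): in R->R', the suffix after R' is empty, so FOLLOW(R') ⊇ FOLLOW(R) = {$, z}; in R'->U R', the suffix after R' is empty (adds nothing new). Thus FOLLOW(R') = {$, z}.

{c, z}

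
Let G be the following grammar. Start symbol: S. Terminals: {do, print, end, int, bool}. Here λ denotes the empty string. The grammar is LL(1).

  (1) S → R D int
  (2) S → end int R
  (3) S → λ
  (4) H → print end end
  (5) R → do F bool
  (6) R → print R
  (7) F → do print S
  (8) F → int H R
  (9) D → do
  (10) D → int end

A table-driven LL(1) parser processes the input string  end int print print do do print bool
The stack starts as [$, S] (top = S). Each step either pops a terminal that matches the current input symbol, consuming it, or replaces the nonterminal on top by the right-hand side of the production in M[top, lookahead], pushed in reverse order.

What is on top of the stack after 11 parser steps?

print

step 1: stack=$ S  input=end int print print do do print bool $  — expand S → end int R
step 2: stack=$ R int end  input=end int print print do do print bool $  — match end
step 3: stack=$ R int  input=int print print do do print bool $  — match int
step 4: stack=$ R  input=print print do do print bool $  — expand R → print R
step 5: stack=$ R print  input=print print do do print bool $  — match print
step 6: stack=$ R  input=print do do print bool $  — expand R → print R
step 7: stack=$ R print  input=print do do print bool $  — match print
step 8: stack=$ R  input=do do print bool $  — expand R → do F bool
step 9: stack=$ bool F do  input=do do print bool $  — match do
step 10: stack=$ bool F  input=do print bool $  — expand F → do print S
step 11: stack=$ bool S print do  input=do print bool $  — match do
Stack after step 11: $ bool S print (top = print).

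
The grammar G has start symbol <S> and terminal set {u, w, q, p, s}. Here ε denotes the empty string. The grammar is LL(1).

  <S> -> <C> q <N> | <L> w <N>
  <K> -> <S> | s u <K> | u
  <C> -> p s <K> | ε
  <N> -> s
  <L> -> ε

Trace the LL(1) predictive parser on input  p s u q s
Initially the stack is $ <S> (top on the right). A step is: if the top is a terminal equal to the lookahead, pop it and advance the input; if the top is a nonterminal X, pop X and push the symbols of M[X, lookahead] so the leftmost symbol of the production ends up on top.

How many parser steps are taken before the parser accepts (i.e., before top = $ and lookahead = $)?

     Stack            Input        Action
  1  $ <S>            p s u q s $  expand <S> -> <C> q <N>
  2  $ <N> q <C>      p s u q s $  expand <C> -> p s <K>
  3  $ <N> q <K> s p  p s u q s $  match p
  4  $ <N> q <K> s    s u q s $    match s
  5  $ <N> q <K>      u q s $      expand <K> -> u
  6  $ <N> q u        u q s $      match u
  7  $ <N> q          q s $        match q
  8  $ <N>            s $          expand <N> -> s
  9  $ s              s $          match s
Accept reached after 9 steps.

9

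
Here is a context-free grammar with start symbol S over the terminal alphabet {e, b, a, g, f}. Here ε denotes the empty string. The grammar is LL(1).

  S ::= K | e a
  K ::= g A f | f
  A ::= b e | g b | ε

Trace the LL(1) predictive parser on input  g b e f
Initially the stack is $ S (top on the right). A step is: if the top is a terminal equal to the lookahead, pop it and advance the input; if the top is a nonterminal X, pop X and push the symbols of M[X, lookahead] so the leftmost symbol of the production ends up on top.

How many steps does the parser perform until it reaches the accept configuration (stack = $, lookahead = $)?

7

     Stack    Input      Action
  1  $ S      g b e f $  expand S ::= K
  2  $ K      g b e f $  expand K ::= g A f
  3  $ f A g  g b e f $  match g
  4  $ f A    b e f $    expand A ::= b e
  5  $ f e b  b e f $    match b
  6  $ f e    e f $      match e
  7  $ f      f $        match f
Accept reached after 7 steps.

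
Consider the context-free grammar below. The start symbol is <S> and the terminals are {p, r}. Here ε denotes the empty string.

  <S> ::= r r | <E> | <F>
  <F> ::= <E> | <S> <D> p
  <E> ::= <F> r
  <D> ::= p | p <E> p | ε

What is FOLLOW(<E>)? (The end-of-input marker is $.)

{$, p, r}

FIRST(<D>): from <D>::=p we get {p}; from <D>::=p <E> p we get {p}; from <D>::=ε we get {ε}. So FIRST(<D>) = {ε, p}.
FIRST(<S>): from <S>::=r r we get {r}; from <S>::=<E> we get {r}; from <S>::=<F> we get {r}. So FIRST(<S>) = {r}.
FIRST(<F>): from <F>::=<E> we get {r}; from <F>::=<S> <D> p we get {r}. So FIRST(<F>) = {r}.
FIRST(<E>): from <E>::=<F> r we get {r}. So FIRST(<E>) = {r}.
FOLLOW(<S>) includes $ since <S> is the start symbol.
FOLLOW(<S>): in <F>::=<S> <D> p, <S> is followed by <D> p with FIRST {p}. Thus FOLLOW(<S>) = {$, p}.
FOLLOW(<F>): in <S>::=<F>, the suffix after <F> is empty, so FOLLOW(<F>) ⊇ FOLLOW(<S>) = {$, p}; in <E>::=<F> r, <F> is followed by r with FIRST {r}. Thus FOLLOW(<F>) = {$, p, r}.
FOLLOW(<E>): in <S>::=<E>, the suffix after <E> is empty, so FOLLOW(<E>) ⊇ FOLLOW(<S>) = {$, p}; in <F>::=<E>, the suffix after <E> is empty, so FOLLOW(<E>) ⊇ FOLLOW(<F>) = {$, p, r}; in <D>::=p <E> p, <E> is followed by p with FIRST {p}. Thus FOLLOW(<E>) = {$, p, r}.
FOLLOW(<D>): in <F>::=<S> <D> p, <D> is followed by p with FIRST {p}. Thus FOLLOW(<D>) = {p}.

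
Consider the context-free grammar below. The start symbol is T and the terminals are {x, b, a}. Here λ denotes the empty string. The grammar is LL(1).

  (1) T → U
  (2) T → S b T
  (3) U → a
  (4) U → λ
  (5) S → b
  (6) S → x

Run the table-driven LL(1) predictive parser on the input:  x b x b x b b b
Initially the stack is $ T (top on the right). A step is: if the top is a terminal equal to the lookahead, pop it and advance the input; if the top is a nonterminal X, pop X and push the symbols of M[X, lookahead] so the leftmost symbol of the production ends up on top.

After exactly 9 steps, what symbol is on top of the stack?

step 1: stack=$ T  input=x b x b x b b b $  — expand T → S b T
step 2: stack=$ T b S  input=x b x b x b b b $  — expand S → x
step 3: stack=$ T b x  input=x b x b x b b b $  — match x
step 4: stack=$ T b  input=b x b x b b b $  — match b
step 5: stack=$ T  input=x b x b b b $  — expand T → S b T
step 6: stack=$ T b S  input=x b x b b b $  — expand S → x
step 7: stack=$ T b x  input=x b x b b b $  — match x
step 8: stack=$ T b  input=b x b b b $  — match b
step 9: stack=$ T  input=x b b b $  — expand T → S b T
Stack after step 9: $ T b S (top = S).

S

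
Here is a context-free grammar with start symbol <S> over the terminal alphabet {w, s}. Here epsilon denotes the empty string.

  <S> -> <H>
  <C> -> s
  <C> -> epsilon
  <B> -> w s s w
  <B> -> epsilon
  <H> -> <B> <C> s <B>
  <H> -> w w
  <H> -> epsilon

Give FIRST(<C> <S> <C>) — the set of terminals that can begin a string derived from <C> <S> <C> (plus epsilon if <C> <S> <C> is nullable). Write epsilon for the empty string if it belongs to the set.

{epsilon, s, w}

FIRST(<C>): from <C>->s we get {s}; from <C>->epsilon we get {epsilon}. So FIRST(<C>) = {epsilon, s}.
FIRST(<B>): from <B>->w s s w we get {w}; from <B>->epsilon we get {epsilon}. So FIRST(<B>) = {epsilon, w}.
FIRST(<H>): from <H>-><B> <C> s <B> we get {s, w}; from <H>->w w we get {w}; from <H>->epsilon we get {epsilon}. So FIRST(<H>) = {epsilon, s, w}.
FIRST(<S>): from <S>-><H> we get {epsilon, s, w}. So FIRST(<S>) = {epsilon, s, w}.
FIRST(<C> <S> <C>): take FIRST of each symbol in turn, carrying on past any symbol whose FIRST contains epsilon; result {epsilon, s, w}.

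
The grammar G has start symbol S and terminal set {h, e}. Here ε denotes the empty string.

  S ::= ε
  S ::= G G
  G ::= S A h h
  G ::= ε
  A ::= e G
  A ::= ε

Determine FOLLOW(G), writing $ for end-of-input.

FIRST(A) = {ε, e}
FIRST(S) = {ε, e, h}  (via G G)
FIRST(G) = {ε, e, h}  (via S A h h)
FOLLOW(S) includes $ since S is the start symbol.
FOLLOW(S): in G::=S A h h, S is followed by A h h with FIRST {e, h}. Thus FOLLOW(S) = {$, e, h}.
FOLLOW(A): in G::=S A h h, A is followed by h h with FIRST {h}. Thus FOLLOW(A) = {h}.
FOLLOW(G): in S::=G G (occurrence 1), G is followed by G with FIRST {ε, e, h}; in S::=G G (occurrence 1), the suffix after G is nullable, so FOLLOW(G) ⊇ FOLLOW(S) = {$, e, h}; in S::=G G (occurrence 2), the suffix after G is empty, so FOLLOW(G) ⊇ FOLLOW(S) = {$, e, h}; in A::=e G, the suffix after G is empty, so FOLLOW(G) ⊇ FOLLOW(A) = {h}. Thus FOLLOW(G) = {$, e, h}.

{$, e, h}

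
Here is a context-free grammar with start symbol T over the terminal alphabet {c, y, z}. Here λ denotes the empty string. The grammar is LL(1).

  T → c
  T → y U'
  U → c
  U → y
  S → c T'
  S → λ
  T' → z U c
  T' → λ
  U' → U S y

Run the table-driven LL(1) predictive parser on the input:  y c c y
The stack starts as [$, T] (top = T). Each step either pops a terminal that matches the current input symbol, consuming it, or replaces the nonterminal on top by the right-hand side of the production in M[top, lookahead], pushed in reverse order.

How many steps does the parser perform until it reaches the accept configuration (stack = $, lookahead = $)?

9

step 1: stack=$ T  input=y c c y $  — expand T → y U'
step 2: stack=$ U' y  input=y c c y $  — match y
step 3: stack=$ U'  input=c c y $  — expand U' → U S y
step 4: stack=$ y S U  input=c c y $  — expand U → c
step 5: stack=$ y S c  input=c c y $  — match c
step 6: stack=$ y S  input=c y $  — expand S → c T'
step 7: stack=$ y T' c  input=c y $  — match c
step 8: stack=$ y T'  input=y $  — expand T' → λ
step 9: stack=$ y  input=y $  — match y
Accept reached after 9 steps.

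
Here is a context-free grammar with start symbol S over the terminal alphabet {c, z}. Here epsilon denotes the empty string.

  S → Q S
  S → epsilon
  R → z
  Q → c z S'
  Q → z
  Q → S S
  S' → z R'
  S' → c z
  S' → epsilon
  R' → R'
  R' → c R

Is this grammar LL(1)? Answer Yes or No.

No

FIRST(S) = {epsilon, c, z}
FIRST(R) = {z}
FIRST(Q) = {epsilon, c, z}
FIRST(S') = {epsilon, c, z}
FIRST(R') = {c}
FOLLOW(S) = {$, c, z}
FOLLOW(R) = {$, c, z}
FOLLOW(Q) = {$, c, z}
FOLLOW(S') = {$, c, z}
FOLLOW(R') = {$, c, z}
Cell M[Q, c] receives both Q → c z S' and Q → S S — the grammar is not LL(1).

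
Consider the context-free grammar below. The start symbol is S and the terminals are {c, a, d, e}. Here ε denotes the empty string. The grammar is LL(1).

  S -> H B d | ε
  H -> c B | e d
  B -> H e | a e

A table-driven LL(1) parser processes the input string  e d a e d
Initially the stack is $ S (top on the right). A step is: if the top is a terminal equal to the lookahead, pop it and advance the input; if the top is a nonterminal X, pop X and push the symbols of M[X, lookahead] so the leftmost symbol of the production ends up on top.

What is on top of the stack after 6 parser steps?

e

step 1: stack=$ S  input=e d a e d $  — expand S -> H B d
step 2: stack=$ d B H  input=e d a e d $  — expand H -> e d
step 3: stack=$ d B d e  input=e d a e d $  — match e
step 4: stack=$ d B d  input=d a e d $  — match d
step 5: stack=$ d B  input=a e d $  — expand B -> a e
step 6: stack=$ d e a  input=a e d $  — match a
Stack after step 6: $ d e (top = e).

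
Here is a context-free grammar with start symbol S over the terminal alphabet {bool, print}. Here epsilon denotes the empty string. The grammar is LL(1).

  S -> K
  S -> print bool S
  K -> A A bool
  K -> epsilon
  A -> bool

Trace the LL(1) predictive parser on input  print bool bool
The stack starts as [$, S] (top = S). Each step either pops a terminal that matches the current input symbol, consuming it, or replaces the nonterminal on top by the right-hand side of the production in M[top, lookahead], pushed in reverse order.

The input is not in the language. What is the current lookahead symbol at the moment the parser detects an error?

$

     Stack           Input              Action
  1  $ S             print bool bool $  expand S -> print bool S
  2  $ S bool print  print bool bool $  match print
  3  $ S bool        bool bool $        match bool
  4  $ S             bool $             expand S -> K
  5  $ K             bool $             expand K -> A A bool
  6  $ bool A A      bool $             expand A -> bool
  7  $ bool A bool   bool $             match bool
  8  $ bool A        $                  error: M[A, $] is empty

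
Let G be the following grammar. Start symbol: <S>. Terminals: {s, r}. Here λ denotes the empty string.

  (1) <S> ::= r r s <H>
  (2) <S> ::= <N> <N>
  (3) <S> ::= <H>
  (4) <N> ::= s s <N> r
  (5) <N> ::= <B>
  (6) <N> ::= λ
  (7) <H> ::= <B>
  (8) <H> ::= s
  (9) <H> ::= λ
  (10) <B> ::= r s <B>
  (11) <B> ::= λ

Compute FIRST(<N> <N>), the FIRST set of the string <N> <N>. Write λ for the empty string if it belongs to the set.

{λ, r, s}

FIRST(<B>): from <B>::=r s <B> we get {r}; from <B>::=λ we get {λ}. So FIRST(<B>) = {λ, r}.
FIRST(<N>): from <N>::=s s <N> r we get {s}; from <N>::=<B> we get {λ, r}; from <N>::=λ we get {λ}. So FIRST(<N>) = {λ, r, s}.
FIRST(<H>): from <H>::=<B> we get {λ, r}; from <H>::=s we get {s}; from <H>::=λ we get {λ}. So FIRST(<H>) = {λ, r, s}.
FIRST(<S>): from <S>::=r r s <H> we get {r}; from <S>::=<N> <N> we get {λ, r, s}; from <S>::=<H> we get {λ, r, s}. So FIRST(<S>) = {λ, r, s}.
FIRST(<N> <N>): take FIRST of each symbol in turn, carrying on past any symbol whose FIRST contains λ; result {λ, r, s}.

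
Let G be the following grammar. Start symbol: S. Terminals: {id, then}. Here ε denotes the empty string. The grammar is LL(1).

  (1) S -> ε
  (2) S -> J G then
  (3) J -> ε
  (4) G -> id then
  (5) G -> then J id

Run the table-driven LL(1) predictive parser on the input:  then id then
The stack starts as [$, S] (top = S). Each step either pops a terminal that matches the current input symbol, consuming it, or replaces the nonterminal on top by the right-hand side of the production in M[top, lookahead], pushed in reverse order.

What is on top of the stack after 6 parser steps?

then

step 1: stack=$ S  input=then id then $  — expand S -> J G then
step 2: stack=$ then G J  input=then id then $  — expand J -> ε
step 3: stack=$ then G  input=then id then $  — expand G -> then J id
step 4: stack=$ then id J then  input=then id then $  — match then
step 5: stack=$ then id J  input=id then $  — expand J -> ε
step 6: stack=$ then id  input=id then $  — match id
Stack after step 6: $ then (top = then).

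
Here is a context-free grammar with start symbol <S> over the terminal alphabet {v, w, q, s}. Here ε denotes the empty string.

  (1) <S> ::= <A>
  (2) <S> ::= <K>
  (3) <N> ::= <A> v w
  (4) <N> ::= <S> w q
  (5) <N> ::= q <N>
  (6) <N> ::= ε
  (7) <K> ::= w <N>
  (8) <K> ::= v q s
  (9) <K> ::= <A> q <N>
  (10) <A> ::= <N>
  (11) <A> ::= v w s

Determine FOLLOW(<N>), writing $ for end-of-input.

{$, q, v, w}

FIRST(<S>) = {ε, q, v, w}  (via <A>, <K>)
FIRST(<N>) = {ε, q, v, w}  (via <A> v w, <S> w q)
FIRST(<A>) = {ε, q, v, w}  (via <N>)
FIRST(<K>) = {q, v, w}  (via <A> q <N>)
FOLLOW(<S>) includes $ since <S> is the start symbol.
FOLLOW(<S>): in <N>::=<S> w q, <S> is followed by w q with FIRST {w}. Thus FOLLOW(<S>) = {$, w}.
FOLLOW(<K>): in <S>::=<K>, the suffix after <K> is empty, so FOLLOW(<K>) ⊇ FOLLOW(<S>) = {$, w}. Thus FOLLOW(<K>) = {$, w}.
FOLLOW(<A>): in <S>::=<A>, the suffix after <A> is empty, so FOLLOW(<A>) ⊇ FOLLOW(<S>) = {$, w}; in <N>::=<A> v w, <A> is followed by v w with FIRST {v}; in <K>::=<A> q <N>, <A> is followed by q <N> with FIRST {q}. Thus FOLLOW(<A>) = {$, q, v, w}.
FOLLOW(<N>): in <N>::=q <N>, the suffix after <N> is empty (adds nothing new); in <K>::=w <N>, the suffix after <N> is empty, so FOLLOW(<N>) ⊇ FOLLOW(<K>) = {$, w}; in <K>::=<A> q <N>, the suffix after <N> is empty, so FOLLOW(<N>) ⊇ FOLLOW(<K>) = {$, w}; in <A>::=<N>, the suffix after <N> is empty, so FOLLOW(<N>) ⊇ FOLLOW(<A>) = {$, q, v, w}. Thus FOLLOW(<N>) = {$, q, v, w}.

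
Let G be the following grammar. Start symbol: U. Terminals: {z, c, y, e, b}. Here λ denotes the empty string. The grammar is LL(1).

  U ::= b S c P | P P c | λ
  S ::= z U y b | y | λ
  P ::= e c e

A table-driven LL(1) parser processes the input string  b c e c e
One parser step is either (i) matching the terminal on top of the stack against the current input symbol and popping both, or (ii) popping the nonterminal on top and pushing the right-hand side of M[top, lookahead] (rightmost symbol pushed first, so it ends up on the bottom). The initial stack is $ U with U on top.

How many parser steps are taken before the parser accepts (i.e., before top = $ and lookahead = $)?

8

     Stack      Input        Action
  1  $ U        b c e c e $  expand U ::= b S c P
  2  $ P c S b  b c e c e $  match b
  3  $ P c S    c e c e $    expand S ::= λ
  4  $ P c      c e c e $    match c
  5  $ P        e c e $      expand P ::= e c e
  6  $ e c e    e c e $      match e
  7  $ e c      c e $        match c
  8  $ e        e $          match e
Accept reached after 8 steps.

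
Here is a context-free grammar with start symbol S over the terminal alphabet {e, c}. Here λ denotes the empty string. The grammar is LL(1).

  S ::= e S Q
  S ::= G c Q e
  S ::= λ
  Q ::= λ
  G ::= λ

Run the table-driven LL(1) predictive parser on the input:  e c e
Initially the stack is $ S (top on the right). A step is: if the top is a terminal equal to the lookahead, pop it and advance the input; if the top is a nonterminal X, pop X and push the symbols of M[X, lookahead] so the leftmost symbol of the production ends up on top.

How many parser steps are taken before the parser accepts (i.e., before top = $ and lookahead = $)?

     Stack        Input    Action
  1  $ S          e c e $  expand S ::= e S Q
  2  $ Q S e      e c e $  match e
  3  $ Q S        c e $    expand S ::= G c Q e
  4  $ Q e Q c G  c e $    expand G ::= λ
  5  $ Q e Q c    c e $    match c
  6  $ Q e Q      e $      expand Q ::= λ
  7  $ Q e        e $      match e
  8  $ Q          $        expand Q ::= λ
Accept reached after 8 steps.

8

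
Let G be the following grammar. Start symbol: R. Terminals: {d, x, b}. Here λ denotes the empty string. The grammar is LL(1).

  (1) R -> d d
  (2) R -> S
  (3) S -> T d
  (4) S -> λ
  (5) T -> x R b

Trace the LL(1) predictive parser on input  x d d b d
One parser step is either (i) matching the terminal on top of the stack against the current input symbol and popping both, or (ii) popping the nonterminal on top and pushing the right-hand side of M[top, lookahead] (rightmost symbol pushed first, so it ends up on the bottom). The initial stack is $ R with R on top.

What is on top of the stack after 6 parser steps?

d

     Stack      Input        Action
  1  $ R        x d d b d $  expand R -> S
  2  $ S        x d d b d $  expand S -> T d
  3  $ d T      x d d b d $  expand T -> x R b
  4  $ d b R x  x d d b d $  match x
  5  $ d b R    d d b d $    expand R -> d d
  6  $ d b d d  d d b d $    match d
Stack after step 6: $ d b d (top = d).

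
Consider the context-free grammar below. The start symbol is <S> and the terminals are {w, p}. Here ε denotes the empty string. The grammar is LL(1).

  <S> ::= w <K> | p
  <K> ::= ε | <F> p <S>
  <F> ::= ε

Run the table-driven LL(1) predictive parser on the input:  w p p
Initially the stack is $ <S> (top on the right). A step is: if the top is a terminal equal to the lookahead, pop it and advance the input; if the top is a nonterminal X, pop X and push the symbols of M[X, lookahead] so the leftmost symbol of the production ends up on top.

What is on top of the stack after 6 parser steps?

step 1: stack=$ <S>  input=w p p $  — expand <S> ::= w <K>
step 2: stack=$ <K> w  input=w p p $  — match w
step 3: stack=$ <K>  input=p p $  — expand <K> ::= <F> p <S>
step 4: stack=$ <S> p <F>  input=p p $  — expand <F> ::= ε
step 5: stack=$ <S> p  input=p p $  — match p
step 6: stack=$ <S>  input=p $  — expand <S> ::= p
Stack after step 6: $ p (top = p).

p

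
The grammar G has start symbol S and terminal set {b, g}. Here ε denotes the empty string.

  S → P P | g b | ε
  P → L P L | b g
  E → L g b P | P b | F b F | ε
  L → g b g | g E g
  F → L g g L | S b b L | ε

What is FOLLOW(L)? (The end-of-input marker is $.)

{$, b, g}

FIRST(L) = {g}
FIRST(P) = {b, g}  (via L P L)
FIRST(S) = {ε, b, g}  (via P P)
FIRST(F) = {ε, b, g}  (via L g g L, S b b L)
FIRST(E) = {ε, b, g}  (via L g b P, P b, F b F)
FOLLOW(S) includes $ since S is the start symbol.
FOLLOW(S): in F→S b b L, S is followed by b b L with FIRST {b}. Thus FOLLOW(S) = {$, b}.
FOLLOW(E): in L→g E g, E is followed by g with FIRST {g}. Thus FOLLOW(E) = {g}.
FOLLOW(P): in S→P P (occurrence 1), P is followed by P with FIRST {b, g}; in S→P P (occurrence 2), the suffix after P is empty, so FOLLOW(P) ⊇ FOLLOW(S) = {$, b}; in P→L P L, P is followed by L with FIRST {g}; in E→L g b P, the suffix after P is empty, so FOLLOW(P) ⊇ FOLLOW(E) = {g}; in E→P b, P is followed by b with FIRST {b}. Thus FOLLOW(P) = {$, b, g}.
FOLLOW(F): in E→F b F (occurrence 1), F is followed by b F with FIRST {b}; in E→F b F (occurrence 2), the suffix after F is empty, so FOLLOW(F) ⊇ FOLLOW(E) = {g}. Thus FOLLOW(F) = {b, g}.
FOLLOW(L): in P→L P L (occurrence 1), L is followed by P L with FIRST {b, g}; in P→L P L (occurrence 2), the suffix after L is empty, so FOLLOW(L) ⊇ FOLLOW(P) = {$, b, g}; in E→L g b P, L is followed by g b P with FIRST {g}; in F→L g g L (occurrence 1), L is followed by g g L with FIRST {g}; in F→L g g L (occurrence 2), the suffix after L is empty, so FOLLOW(L) ⊇ FOLLOW(F) = {b, g}; in F→S b b L, the suffix after L is empty, so FOLLOW(L) ⊇ FOLLOW(F) = {b, g}. Thus FOLLOW(L) = {$, b, g}.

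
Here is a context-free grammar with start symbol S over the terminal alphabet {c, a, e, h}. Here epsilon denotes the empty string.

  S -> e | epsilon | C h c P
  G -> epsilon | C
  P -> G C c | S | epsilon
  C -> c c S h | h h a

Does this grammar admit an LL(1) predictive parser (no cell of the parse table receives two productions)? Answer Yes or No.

FIRST(S) = {epsilon, c, e, h}
FIRST(G) = {epsilon, c, h}
FIRST(P) = {epsilon, c, e, h}
FIRST(C) = {c, h}
FOLLOW(S) = {$, h}
FOLLOW(G) = {c, h}
FOLLOW(P) = {$, h}
FOLLOW(C) = {c, h}
Cell M[G, c] receives both G -> epsilon and G -> C — the grammar is not LL(1).

No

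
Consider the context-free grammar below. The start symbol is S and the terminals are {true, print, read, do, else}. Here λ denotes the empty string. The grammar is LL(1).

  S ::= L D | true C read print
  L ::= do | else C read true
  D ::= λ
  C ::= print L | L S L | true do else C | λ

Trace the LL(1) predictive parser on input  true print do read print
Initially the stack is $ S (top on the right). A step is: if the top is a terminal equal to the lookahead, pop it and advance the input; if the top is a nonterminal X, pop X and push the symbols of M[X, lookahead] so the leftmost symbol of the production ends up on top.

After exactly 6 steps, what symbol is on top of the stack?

read

     Stack                 Input                       Action
  1  $ S                   true print do read print $  expand S ::= true C read print
  2  $ print read C true   true print do read print $  match true
  3  $ print read C        print do read print $       expand C ::= print L
  4  $ print read L print  print do read print $       match print
  5  $ print read L        do read print $             expand L ::= do
  6  $ print read do       do read print $             match do
Stack after step 6: $ print read (top = read).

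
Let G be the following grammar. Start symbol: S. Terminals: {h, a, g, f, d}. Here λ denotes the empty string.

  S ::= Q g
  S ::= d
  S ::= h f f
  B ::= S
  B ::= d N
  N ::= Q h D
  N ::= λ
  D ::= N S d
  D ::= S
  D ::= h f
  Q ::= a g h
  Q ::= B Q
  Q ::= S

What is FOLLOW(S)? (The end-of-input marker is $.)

{$, a, d, g, h}

FIRST(S) = {a, d, h}  (via Q g)
FIRST(B) = {a, d, h}  (via S)
FIRST(Q) = {a, d, h}  (via B Q, S)
FIRST(N) = {λ, a, d, h}  (via Q h D)
FIRST(D) = {a, d, h}  (via N S d, S)
FOLLOW(S) includes $ since S is the start symbol.
FOLLOW(B): in Q::=B Q, B is followed by Q with FIRST {a, d, h}. Thus FOLLOW(B) = {a, d, h}.
FOLLOW(N): in B::=d N, the suffix after N is empty, so FOLLOW(N) ⊇ FOLLOW(B) = {a, d, h}; in D::=N S d, N is followed by S d with FIRST {a, d, h}. Thus FOLLOW(N) = {a, d, h}.
FOLLOW(D): in N::=Q h D, the suffix after D is empty, so FOLLOW(D) ⊇ FOLLOW(N) = {a, d, h}. Thus FOLLOW(D) = {a, d, h}.
FOLLOW(Q): in S::=Q g, Q is followed by g with FIRST {g}; in N::=Q h D, Q is followed by h D with FIRST {h}; in Q::=B Q, the suffix after Q is empty (adds nothing new). Thus FOLLOW(Q) = {g, h}.
FOLLOW(S): in B::=S, the suffix after S is empty, so FOLLOW(S) ⊇ FOLLOW(B) = {a, d, h}; in D::=N S d, S is followed by d with FIRST {d}; in D::=S, the suffix after S is empty, so FOLLOW(S) ⊇ FOLLOW(D) = {a, d, h}; in Q::=S, the suffix after S is empty, so FOLLOW(S) ⊇ FOLLOW(Q) = {g, h}. Thus FOLLOW(S) = {$, a, d, g, h}.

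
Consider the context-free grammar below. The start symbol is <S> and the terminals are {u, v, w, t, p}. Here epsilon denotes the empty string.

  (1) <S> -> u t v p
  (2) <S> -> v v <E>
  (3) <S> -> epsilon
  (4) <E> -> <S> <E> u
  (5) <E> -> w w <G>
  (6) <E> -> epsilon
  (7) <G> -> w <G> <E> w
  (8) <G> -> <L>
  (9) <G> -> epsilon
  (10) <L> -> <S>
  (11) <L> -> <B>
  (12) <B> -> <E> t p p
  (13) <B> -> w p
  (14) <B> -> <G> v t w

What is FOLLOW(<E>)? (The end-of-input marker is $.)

{$, t, u, v, w}

FIRST(<S>) = {epsilon, u, v}
FIRST(<E>) = {epsilon, u, v, w}  (via <S> <E> u)
FIRST(<G>) = {epsilon, t, u, v, w}  (via <L>)
FIRST(<B>) = {t, u, v, w}  (via <E> t p p, <G> v t w)
FIRST(<L>) = {epsilon, t, u, v, w}  (via <S>, <B>)
FOLLOW(<S>) includes $ since <S> is the start symbol.
FOLLOW(<S>): in <E>-><S> <E> u, <S> is followed by <E> u with FIRST {u, v, w}; in <L>-><S>, the suffix after <S> is empty, so FOLLOW(<S>) ⊇ FOLLOW(<L>) = {$, t, u, v, w}. Thus FOLLOW(<S>) = {$, t, u, v, w}.
FOLLOW(<E>): in <S>->v v <E>, the suffix after <E> is empty, so FOLLOW(<E>) ⊇ FOLLOW(<S>) = {$, t, u, v, w}; in <E>-><S> <E> u, <E> is followed by u with FIRST {u}; in <G>->w <G> <E> w, <E> is followed by w with FIRST {w}; in <B>-><E> t p p, <E> is followed by t p p with FIRST {t}. Thus FOLLOW(<E>) = {$, t, u, v, w}.
FOLLOW(<G>): in <E>->w w <G>, the suffix after <G> is empty, so FOLLOW(<G>) ⊇ FOLLOW(<E>) = {$, t, u, v, w}; in <G>->w <G> <E> w, <G> is followed by <E> w with FIRST {u, v, w}; in <B>-><G> v t w, <G> is followed by v t w with FIRST {v}. Thus FOLLOW(<G>) = {$, t, u, v, w}.
FOLLOW(<L>): in <G>-><L>, the suffix after <L> is empty, so FOLLOW(<L>) ⊇ FOLLOW(<G>) = {$, t, u, v, w}. Thus FOLLOW(<L>) = {$, t, u, v, w}.
FOLLOW(<B>): in <L>-><B>, the suffix after <B> is empty, so FOLLOW(<B>) ⊇ FOLLOW(<L>) = {$, t, u, v, w}. Thus FOLLOW(<B>) = {$, t, u, v, w}.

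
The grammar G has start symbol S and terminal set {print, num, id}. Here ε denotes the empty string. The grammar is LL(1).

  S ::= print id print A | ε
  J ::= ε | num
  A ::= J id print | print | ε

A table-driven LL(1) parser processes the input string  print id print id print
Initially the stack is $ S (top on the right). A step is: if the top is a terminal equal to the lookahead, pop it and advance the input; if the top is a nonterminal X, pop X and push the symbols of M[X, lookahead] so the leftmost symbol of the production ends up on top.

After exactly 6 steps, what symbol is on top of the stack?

id

step 1: stack=$ S  input=print id print id print $  — expand S ::= print id print A
step 2: stack=$ A print id print  input=print id print id print $  — match print
step 3: stack=$ A print id  input=id print id print $  — match id
step 4: stack=$ A print  input=print id print $  — match print
step 5: stack=$ A  input=id print $  — expand A ::= J id print
step 6: stack=$ print id J  input=id print $  — expand J ::= ε
Stack after step 6: $ print id (top = id).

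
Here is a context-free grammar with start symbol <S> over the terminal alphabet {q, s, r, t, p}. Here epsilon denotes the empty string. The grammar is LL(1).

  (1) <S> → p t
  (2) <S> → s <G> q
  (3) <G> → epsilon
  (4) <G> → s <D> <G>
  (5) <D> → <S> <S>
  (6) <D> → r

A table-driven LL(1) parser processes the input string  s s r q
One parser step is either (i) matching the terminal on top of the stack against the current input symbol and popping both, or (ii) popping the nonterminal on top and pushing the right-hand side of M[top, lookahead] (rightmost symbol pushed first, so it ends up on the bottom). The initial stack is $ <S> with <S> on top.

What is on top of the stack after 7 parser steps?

q

step 1: stack=$ <S>  input=s s r q $  — expand <S> → s <G> q
step 2: stack=$ q <G> s  input=s s r q $  — match s
step 3: stack=$ q <G>  input=s r q $  — expand <G> → s <D> <G>
step 4: stack=$ q <G> <D> s  input=s r q $  — match s
step 5: stack=$ q <G> <D>  input=r q $  — expand <D> → r
step 6: stack=$ q <G> r  input=r q $  — match r
step 7: stack=$ q <G>  input=q $  — expand <G> → epsilon
Stack after step 7: $ q (top = q).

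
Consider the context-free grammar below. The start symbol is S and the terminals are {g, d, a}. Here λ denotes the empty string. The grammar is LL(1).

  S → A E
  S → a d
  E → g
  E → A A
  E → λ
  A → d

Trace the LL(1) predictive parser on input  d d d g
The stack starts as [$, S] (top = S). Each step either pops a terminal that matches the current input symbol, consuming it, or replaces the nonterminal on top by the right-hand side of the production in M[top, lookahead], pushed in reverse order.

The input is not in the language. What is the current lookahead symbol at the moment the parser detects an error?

g

step 1: stack=$ S  input=d d d g $  — expand S → A E
step 2: stack=$ E A  input=d d d g $  — expand A → d
step 3: stack=$ E d  input=d d d g $  — match d
step 4: stack=$ E  input=d d g $  — expand E → A A
step 5: stack=$ A A  input=d d g $  — expand A → d
step 6: stack=$ A d  input=d d g $  — match d
step 7: stack=$ A  input=d g $  — expand A → d
step 8: stack=$ d  input=d g $  — match d
step 9: stack=$  input=g $  — error: stack empty but input remains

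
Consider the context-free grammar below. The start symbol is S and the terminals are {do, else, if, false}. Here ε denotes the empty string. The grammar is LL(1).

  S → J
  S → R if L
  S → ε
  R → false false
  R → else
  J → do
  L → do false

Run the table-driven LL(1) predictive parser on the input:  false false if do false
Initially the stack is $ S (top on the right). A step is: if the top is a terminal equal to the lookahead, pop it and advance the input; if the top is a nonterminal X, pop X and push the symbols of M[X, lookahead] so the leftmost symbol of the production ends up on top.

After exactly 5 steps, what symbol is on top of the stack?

     Stack               Input                      Action
  1  $ S                 false false if do false $  expand S → R if L
  2  $ L if R            false false if do false $  expand R → false false
  3  $ L if false false  false false if do false $  match false
  4  $ L if false        false if do false $        match false
  5  $ L if              if do false $              match if
Stack after step 5: $ L (top = L).

L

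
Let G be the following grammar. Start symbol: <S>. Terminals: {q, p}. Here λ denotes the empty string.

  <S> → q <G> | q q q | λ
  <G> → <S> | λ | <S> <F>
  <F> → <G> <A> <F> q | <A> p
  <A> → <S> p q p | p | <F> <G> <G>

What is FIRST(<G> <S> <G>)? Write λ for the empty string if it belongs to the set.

FIRST(<S>) = {λ, q}
FIRST(<G>) = {λ, p, q}  (via <S>, <S> <F>)
FIRST(<F>) = {p, q}  (via <G> <A> <F> q, <A> p)
FIRST(<A>) = {p, q}  (via <S> p q p, <F> <G> <G>)
FIRST(<G> <S> <G>): take FIRST of each symbol in turn, carrying on past any symbol whose FIRST contains λ; result {λ, p, q}.

{λ, p, q}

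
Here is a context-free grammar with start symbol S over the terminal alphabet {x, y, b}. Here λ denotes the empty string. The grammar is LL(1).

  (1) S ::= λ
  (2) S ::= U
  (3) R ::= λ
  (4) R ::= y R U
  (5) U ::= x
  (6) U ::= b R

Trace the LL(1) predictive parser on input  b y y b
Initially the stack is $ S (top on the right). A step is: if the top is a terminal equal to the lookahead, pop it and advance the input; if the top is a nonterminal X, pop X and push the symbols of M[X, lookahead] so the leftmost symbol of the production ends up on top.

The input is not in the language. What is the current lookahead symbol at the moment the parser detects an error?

step 1: stack=$ S  input=b y y b $  — expand S ::= U
step 2: stack=$ U  input=b y y b $  — expand U ::= b R
step 3: stack=$ R b  input=b y y b $  — match b
step 4: stack=$ R  input=y y b $  — expand R ::= y R U
step 5: stack=$ U R y  input=y y b $  — match y
step 6: stack=$ U R  input=y b $  — expand R ::= y R U
step 7: stack=$ U U R y  input=y b $  — match y
step 8: stack=$ U U R  input=b $  — expand R ::= λ
step 9: stack=$ U U  input=b $  — expand U ::= b R
step 10: stack=$ U R b  input=b $  — match b
step 11: stack=$ U R  input=$  — expand R ::= λ
step 12: stack=$ U  input=$  — error: M[U, $] is empty

$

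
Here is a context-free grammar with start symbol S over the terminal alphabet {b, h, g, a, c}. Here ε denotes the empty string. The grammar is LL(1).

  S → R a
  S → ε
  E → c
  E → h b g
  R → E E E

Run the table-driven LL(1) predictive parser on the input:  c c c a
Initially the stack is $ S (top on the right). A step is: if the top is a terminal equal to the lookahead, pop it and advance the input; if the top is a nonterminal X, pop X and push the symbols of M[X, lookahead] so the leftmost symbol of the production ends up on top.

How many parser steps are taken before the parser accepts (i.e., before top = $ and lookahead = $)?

     Stack      Input      Action
  1  $ S        c c c a $  expand S → R a
  2  $ a R      c c c a $  expand R → E E E
  3  $ a E E E  c c c a $  expand E → c
  4  $ a E E c  c c c a $  match c
  5  $ a E E    c c a $    expand E → c
  6  $ a E c    c c a $    match c
  7  $ a E      c a $      expand E → c
  8  $ a c      c a $      match c
  9  $ a        a $        match a
Accept reached after 9 steps.

9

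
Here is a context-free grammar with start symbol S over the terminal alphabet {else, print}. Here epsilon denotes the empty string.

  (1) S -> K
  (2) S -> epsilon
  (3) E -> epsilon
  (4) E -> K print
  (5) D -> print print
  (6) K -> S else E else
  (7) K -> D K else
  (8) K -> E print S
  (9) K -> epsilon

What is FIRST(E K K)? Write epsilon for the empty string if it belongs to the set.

{epsilon, else, print}

FIRST(D): from D->print print we get {print}. So FIRST(D) = {print}.
FIRST(S): from S->K we get {epsilon, else, print}; from S->epsilon we get {epsilon}. So FIRST(S) = {epsilon, else, print}.
FIRST(E): from E->epsilon we get {epsilon}; from E->K print we get {else, print}. So FIRST(E) = {epsilon, else, print}.
FIRST(K): from K->S else E else we get {else, print}; from K->D K else we get {print}; from K->E print S we get {else, print}; from K->epsilon we get {epsilon}. So FIRST(K) = {epsilon, else, print}.
FIRST(E K K): take FIRST of each symbol in turn, carrying on past any symbol whose FIRST contains epsilon; result {epsilon, else, print}.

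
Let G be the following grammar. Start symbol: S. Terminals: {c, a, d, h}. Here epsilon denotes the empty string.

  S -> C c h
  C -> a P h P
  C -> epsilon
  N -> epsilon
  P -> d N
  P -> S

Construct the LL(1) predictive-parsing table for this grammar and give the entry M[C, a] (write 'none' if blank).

FIRST(C): from C->a P h P we get {a}; from C->epsilon we get {epsilon}. So FIRST(C) = {epsilon, a}.
FIRST(N): from N->epsilon we get {epsilon}. So FIRST(N) = {epsilon}.
FIRST(S): from S->C c h we get {a, c}. So FIRST(S) = {a, c}.
FIRST(P): from P->d N we get {d}; from P->S we get {a, c}. So FIRST(P) = {a, c, d}.
FOLLOW(S) includes $ since S is the start symbol.
FOLLOW(C): in S->C c h, C is followed by c h with FIRST {c}. Thus FOLLOW(C) = {c}.
For C -> a P h P: FIRST(a P h P) = {a}, so it goes in M[C, t] for t ∈ {a}.
For C -> epsilon: FIRST(epsilon) = {epsilon}, so it goes in M[C, t] for t ∈ {}; since epsilon ∈ FIRST, also for every t ∈ FOLLOW(C) = {c}.

C -> a P h P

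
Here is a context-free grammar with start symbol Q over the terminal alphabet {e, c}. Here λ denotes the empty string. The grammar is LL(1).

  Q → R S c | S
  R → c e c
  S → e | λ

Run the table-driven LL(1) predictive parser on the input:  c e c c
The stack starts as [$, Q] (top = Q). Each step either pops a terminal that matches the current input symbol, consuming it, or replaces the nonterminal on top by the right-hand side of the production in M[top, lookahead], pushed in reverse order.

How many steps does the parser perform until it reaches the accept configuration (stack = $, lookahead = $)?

     Stack        Input      Action
  1  $ Q          c e c c $  expand Q → R S c
  2  $ c S R      c e c c $  expand R → c e c
  3  $ c S c e c  c e c c $  match c
  4  $ c S c e    e c c $    match e
  5  $ c S c      c c $      match c
  6  $ c S        c $        expand S → λ
  7  $ c          c $        match c
Accept reached after 7 steps.

7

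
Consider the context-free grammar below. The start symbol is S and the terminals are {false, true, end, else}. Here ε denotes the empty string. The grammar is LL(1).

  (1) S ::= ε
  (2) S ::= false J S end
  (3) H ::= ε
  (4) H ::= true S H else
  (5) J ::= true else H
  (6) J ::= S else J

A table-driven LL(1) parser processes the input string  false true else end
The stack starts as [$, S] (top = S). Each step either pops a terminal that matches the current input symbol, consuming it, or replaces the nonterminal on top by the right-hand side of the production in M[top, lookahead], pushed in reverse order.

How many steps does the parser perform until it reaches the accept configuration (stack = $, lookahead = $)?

8

     Stack                Input                  Action
  1  $ S                  false true else end $  expand S ::= false J S end
  2  $ end S J false      false true else end $  match false
  3  $ end S J            true else end $        expand J ::= true else H
  4  $ end S H else true  true else end $        match true
  5  $ end S H else       else end $             match else
  6  $ end S H            end $                  expand H ::= ε
  7  $ end S              end $                  expand S ::= ε
  8  $ end                end $                  match end
Accept reached after 8 steps.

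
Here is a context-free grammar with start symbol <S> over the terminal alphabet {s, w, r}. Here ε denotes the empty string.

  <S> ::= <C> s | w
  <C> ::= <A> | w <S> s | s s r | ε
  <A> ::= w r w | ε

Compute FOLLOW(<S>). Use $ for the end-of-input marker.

FIRST(<A>): from <A>::=w r w we get {w}; from <A>::=ε we get {ε}. So FIRST(<A>) = {ε, w}.
FIRST(<C>): from <C>::=<A> we get {ε, w}; from <C>::=w <S> s we get {w}; from <C>::=s s r we get {s}; from <C>::=ε we get {ε}. So FIRST(<C>) = {ε, s, w}.
FIRST(<S>): from <S>::=<C> s we get {s, w}; from <S>::=w we get {w}. So FIRST(<S>) = {s, w}.
FOLLOW(<S>) includes $ since <S> is the start symbol.
FOLLOW(<S>): in <C>::=w <S> s, <S> is followed by s with FIRST {s}. Thus FOLLOW(<S>) = {$, s}.
FOLLOW(<C>): in <S>::=<C> s, <C> is followed by s with FIRST {s}. Thus FOLLOW(<C>) = {s}.
FOLLOW(<A>): in <C>::=<A>, the suffix after <A> is empty, so FOLLOW(<A>) ⊇ FOLLOW(<C>) = {s}. Thus FOLLOW(<A>) = {s}.

{$, s}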